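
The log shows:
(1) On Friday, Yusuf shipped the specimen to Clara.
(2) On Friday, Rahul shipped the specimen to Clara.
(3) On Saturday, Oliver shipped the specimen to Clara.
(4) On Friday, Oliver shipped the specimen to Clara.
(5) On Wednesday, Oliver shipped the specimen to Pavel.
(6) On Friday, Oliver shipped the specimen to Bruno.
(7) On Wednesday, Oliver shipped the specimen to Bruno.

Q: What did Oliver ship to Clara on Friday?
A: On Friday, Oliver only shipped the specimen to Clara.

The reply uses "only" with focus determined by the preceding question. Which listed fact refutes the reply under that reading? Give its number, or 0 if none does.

0

Answering "What did ...?" puts focus on the thing — here, "the specimen".
So "only" ranges over things; the rest (same agent, recipient, setting (Oliver / Clara / on Friday)) is presupposed.
No fact keeps same agent, recipient, setting (Oliver / Clara / on Friday) while changing the thing; every other fact differs on something backgrounded. The reply stands.
(Fact (6) would refute a reading with focus on the recipient — but that is not what the question asks.)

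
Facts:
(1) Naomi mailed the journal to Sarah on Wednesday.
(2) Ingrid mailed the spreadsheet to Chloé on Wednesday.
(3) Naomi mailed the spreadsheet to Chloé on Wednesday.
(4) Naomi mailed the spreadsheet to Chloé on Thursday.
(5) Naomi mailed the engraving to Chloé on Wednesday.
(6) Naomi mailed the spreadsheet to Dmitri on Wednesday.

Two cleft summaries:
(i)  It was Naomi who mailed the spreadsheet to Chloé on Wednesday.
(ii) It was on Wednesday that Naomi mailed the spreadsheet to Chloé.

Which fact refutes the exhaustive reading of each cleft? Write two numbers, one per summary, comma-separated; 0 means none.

2, 4

(i): focus "Naomi". Looking for same thing, recipient, setting (the spreadsheet / Chloé / on Wednesday) with some other agent — fact (2) has Ingrid there. Refuted.
(ii): focus "on Wednesday". Looking for same agent, thing, recipient (Naomi / the spreadsheet / Chloé) with some other setting — fact (4) has on Thursday there. Refuted.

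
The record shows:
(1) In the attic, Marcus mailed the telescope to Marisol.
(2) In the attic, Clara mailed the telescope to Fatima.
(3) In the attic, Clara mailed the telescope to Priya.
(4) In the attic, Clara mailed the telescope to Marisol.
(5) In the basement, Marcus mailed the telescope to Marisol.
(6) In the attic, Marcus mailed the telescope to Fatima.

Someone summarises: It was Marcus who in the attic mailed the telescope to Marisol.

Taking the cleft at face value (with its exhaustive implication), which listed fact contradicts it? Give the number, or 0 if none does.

The cleft puts "Marcus" in focus and presupposes the open proposition with same thing, recipient, setting (the telescope / Marisol / in the attic).
The exhaustive reading says no other agent fits that background.
Fact (4) shares the background but with agent = Clara; exhaustivity is violated.

4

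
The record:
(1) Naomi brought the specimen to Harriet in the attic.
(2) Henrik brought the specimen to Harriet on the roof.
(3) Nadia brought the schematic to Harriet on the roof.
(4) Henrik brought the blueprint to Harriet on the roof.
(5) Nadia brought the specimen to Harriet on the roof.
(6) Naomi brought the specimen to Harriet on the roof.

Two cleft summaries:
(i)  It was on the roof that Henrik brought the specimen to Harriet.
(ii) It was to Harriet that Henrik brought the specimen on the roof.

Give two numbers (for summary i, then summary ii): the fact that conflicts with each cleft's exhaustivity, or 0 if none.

0, 0

(i): focus "on the roof". No fact shares same agent, thing, recipient (Henrik / the specimen / Harriet) with a different setting. 0.
(ii): focus "Harriet". No fact shares same agent, thing, setting (Henrik / the specimen / on the roof) with a different recipient. 0.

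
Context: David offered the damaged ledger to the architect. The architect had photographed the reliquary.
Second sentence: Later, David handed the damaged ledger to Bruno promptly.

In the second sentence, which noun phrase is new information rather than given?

"David" and "the damaged ledger" in the second sentence are given — already mentioned in the context.
"Bruno" has no antecedent in the context; it is discourse-new.

Bruno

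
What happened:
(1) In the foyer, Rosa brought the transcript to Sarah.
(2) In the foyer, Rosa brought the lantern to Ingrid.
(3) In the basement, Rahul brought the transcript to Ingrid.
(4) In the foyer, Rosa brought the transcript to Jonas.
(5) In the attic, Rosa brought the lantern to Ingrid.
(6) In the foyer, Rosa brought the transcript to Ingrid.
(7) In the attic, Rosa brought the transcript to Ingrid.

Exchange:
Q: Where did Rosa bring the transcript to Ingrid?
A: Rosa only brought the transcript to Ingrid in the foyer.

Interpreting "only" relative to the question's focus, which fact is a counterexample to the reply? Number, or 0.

The question "Where did ...?" targets the setting, so in the reply the focus falls on "in the foyer".
"Only" then excludes alternative settings while the background — Rosa as agent and the transcript as thing and Ingrid as recipient — is held fixed.
Fact (7) keeps Rosa as agent and the transcript as thing and Ingrid as recipient but has setting = in the attic; that refutes the reply.
(Fact (2) would refute a reading with focus on the thing — but that is not what the question asks.)

7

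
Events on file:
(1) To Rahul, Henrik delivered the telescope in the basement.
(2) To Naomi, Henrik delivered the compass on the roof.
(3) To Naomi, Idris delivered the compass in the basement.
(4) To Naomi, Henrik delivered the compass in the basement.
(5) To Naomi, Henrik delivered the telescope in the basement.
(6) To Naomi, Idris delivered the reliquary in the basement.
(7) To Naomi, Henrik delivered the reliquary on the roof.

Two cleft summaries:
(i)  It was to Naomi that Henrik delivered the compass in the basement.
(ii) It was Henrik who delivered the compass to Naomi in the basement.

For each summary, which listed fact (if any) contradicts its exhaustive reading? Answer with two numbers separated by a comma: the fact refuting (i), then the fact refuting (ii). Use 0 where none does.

0, 3

(i): focus "Naomi". No fact shares Henrik as agent and the compass as thing and in the basement as setting with a different recipient. 0.
(ii): focus "Henrik". Looking for the compass as thing and Naomi as recipient and in the basement as setting with some other agent — fact (3) has Idris there. Refuted.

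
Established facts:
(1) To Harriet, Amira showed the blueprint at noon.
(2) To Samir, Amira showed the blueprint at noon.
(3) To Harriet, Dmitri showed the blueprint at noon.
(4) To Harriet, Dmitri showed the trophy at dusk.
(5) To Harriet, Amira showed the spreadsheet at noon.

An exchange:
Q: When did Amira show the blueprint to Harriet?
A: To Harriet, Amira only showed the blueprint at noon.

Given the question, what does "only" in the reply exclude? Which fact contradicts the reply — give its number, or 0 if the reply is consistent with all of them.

0

Answering "When did ...?" puts focus on the setting — here, "at noon".
So "only" ranges over settings; the rest (same agent, thing, recipient (Amira / the blueprint / Harriet)) is presupposed.
No listed fact shares that background with another setting. Nothing contradicts the reply.
(Fact (2) would refute a reading with focus on the recipient — but that is not what the question asks.)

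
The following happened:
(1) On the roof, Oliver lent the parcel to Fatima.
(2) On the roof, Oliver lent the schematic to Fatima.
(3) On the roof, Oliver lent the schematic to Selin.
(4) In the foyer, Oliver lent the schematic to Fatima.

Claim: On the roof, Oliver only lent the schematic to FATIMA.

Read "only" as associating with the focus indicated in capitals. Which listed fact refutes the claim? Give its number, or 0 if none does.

3

The capitals mark "Fatima" as focus. So "only" rules out other recipients, with the rest (Oliver as agent and the schematic as thing and on the roof as setting) as background.
Fact (3) matches on Oliver as agent and the schematic as thing and on the roof as setting, but has recipient = Selin instead. That refutes the claim.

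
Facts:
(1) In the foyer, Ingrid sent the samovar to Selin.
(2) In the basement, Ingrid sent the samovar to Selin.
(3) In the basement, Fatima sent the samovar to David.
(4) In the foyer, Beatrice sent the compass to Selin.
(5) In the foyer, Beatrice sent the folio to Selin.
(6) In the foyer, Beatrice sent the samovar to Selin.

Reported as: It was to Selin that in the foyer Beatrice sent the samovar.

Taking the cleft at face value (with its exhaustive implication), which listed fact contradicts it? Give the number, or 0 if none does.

0

Focus of the cleft: "Selin" (the recipient). Presupposed background: Beatrice as agent and the samovar as thing and in the foyer as setting.
Exhaustivity: Selin is the only recipient satisfying that background.
Every other fact differs from the presupposition on some backgrounded slot, so none challenges the exhaustivity.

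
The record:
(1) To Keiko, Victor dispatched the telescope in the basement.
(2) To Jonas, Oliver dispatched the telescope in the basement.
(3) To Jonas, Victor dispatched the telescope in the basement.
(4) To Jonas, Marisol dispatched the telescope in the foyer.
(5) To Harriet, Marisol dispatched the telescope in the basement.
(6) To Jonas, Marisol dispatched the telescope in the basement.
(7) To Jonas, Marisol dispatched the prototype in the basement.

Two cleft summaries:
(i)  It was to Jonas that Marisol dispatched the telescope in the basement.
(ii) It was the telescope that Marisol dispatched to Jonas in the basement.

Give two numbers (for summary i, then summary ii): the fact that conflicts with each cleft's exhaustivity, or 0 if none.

Summary (i) focuses "Jonas" (the recipient); background agent = Marisol, thing = the telescope, setting = in the basement. Fact (5) matches that background with recipient = Harriet — refutes (i).
Summary (ii) focuses "the telescope" (the thing); background agent = Marisol, recipient = Jonas, setting = in the basement. Fact (7) matches that background with thing = the prototype — refutes (ii).

5, 7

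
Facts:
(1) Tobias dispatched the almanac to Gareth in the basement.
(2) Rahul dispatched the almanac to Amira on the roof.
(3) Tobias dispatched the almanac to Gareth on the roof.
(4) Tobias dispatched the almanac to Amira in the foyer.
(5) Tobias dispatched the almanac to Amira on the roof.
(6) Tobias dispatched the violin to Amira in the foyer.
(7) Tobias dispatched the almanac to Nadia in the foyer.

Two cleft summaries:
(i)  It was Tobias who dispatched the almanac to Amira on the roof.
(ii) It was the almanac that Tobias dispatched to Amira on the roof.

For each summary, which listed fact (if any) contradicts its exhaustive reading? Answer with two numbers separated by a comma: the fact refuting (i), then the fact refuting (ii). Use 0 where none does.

Summary (i) focuses "Tobias" (the agent); background same thing, recipient, setting (the almanac / Amira / on the roof). Fact (2) matches that background with agent = Rahul — refutes (i).
Summary (ii) focuses "the almanac" (the thing); background same agent, recipient, setting (Tobias / Amira / on the roof). No fact matches that background with a different thing, so 0.

2, 0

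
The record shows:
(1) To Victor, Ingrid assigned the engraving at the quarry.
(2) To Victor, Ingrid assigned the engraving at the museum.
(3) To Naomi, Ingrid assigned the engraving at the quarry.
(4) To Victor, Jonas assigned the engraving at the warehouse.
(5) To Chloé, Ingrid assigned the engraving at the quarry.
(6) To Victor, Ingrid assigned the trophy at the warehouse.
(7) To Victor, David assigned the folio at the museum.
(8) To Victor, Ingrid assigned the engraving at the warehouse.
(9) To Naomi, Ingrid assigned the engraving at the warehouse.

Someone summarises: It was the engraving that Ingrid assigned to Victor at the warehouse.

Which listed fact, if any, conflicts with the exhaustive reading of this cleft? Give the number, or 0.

6

The cleft puts "the engraving" in focus and presupposes the open proposition with Ingrid as agent and Victor as recipient and at the warehouse as setting.
The exhaustive reading says no other thing fits that background.
Fact (6) shares the background but with thing = the trophy; exhaustivity is violated.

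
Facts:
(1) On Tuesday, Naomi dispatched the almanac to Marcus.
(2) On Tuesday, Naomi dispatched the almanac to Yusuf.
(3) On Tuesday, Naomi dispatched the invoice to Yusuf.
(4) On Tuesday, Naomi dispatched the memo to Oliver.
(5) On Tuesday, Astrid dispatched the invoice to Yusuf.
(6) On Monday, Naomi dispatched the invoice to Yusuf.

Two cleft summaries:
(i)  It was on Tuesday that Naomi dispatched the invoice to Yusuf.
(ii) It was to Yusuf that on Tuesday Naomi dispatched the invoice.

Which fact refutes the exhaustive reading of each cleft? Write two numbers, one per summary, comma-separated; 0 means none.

Summary (i) focuses "on Tuesday" (the setting); background same agent, thing, recipient (Naomi / the invoice / Yusuf). Fact (6) matches that background with setting = on Monday — refutes (i).
Summary (ii) focuses "Yusuf" (the recipient); background same agent, thing, setting (Naomi / the invoice / on Tuesday). No fact matches that background with a different recipient, so 0.

6, 0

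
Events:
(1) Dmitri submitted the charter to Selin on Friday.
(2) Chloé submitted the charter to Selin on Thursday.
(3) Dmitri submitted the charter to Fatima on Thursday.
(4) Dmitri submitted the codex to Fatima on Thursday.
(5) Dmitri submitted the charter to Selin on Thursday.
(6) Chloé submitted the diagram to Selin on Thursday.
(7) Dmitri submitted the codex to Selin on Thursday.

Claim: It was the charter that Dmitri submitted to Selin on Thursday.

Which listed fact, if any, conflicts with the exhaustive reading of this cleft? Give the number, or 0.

7

Focus of the cleft: "the charter" (the thing). Presupposed background: same agent, recipient, setting (Dmitri / Selin / on Thursday).
Exhaustivity: the charter is the only thing satisfying that background.
But fact (7) also has same agent, recipient, setting (Dmitri / Selin / on Thursday), with thing = the codex — so the exhaustive reading fails.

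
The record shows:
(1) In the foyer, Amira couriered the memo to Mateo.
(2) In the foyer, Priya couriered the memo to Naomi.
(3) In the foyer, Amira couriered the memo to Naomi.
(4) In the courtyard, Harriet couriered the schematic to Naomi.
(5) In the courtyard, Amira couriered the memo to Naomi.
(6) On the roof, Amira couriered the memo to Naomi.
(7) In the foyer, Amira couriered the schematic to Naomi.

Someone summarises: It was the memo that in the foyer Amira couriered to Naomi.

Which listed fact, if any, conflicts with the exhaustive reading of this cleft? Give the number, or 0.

Focus of the cleft: "the memo" (the thing). Presupposed background: Amira as agent and Naomi as recipient and in the foyer as setting.
The exhaustive reading says no other thing fits that background.
But fact (7) also has Amira as agent and Naomi as recipient and in the foyer as setting, with thing = the schematic — so the exhaustive reading fails.

7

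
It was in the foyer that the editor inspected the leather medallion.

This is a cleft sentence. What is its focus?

In an it-cleft "It was X that/who ...", the clefted constituent X is the focus; the that/who-clause expresses the presupposed open proposition.
Here the focus is "in the foyer". The backgrounded (presupposed) material includes "the editor" and "the leather medallion".

in the foyer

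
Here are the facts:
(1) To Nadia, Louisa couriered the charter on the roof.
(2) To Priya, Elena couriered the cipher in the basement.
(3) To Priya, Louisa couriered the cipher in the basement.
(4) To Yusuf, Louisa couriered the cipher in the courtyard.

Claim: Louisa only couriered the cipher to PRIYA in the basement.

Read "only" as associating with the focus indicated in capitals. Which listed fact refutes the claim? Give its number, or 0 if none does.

Focus (in capitals) is "Priya" — the recipient. "Only" excludes alternative recipients while holding fixed Louisa as agent and the cipher as thing and in the basement as setting.
No fact matches Louisa as agent and the cipher as thing and in the basement as setting with a different recipient — every other fact differs on at least one backgrounded slot. So no fact refutes it.

0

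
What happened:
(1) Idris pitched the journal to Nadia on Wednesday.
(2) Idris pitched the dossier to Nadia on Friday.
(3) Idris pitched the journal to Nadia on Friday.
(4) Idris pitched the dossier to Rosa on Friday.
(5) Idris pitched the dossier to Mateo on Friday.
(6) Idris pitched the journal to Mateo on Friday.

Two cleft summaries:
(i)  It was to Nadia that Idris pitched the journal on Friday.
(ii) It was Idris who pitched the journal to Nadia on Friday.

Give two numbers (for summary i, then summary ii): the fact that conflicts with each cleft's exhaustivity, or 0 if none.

6, 0

(i): focus "Nadia". Looking for Idris as agent and the journal as thing and on Friday as setting with some other recipient — fact (6) has Mateo there. Refuted.
(ii): focus "Idris". No fact shares the journal as thing and Nadia as recipient and on Friday as setting with a different agent. 0.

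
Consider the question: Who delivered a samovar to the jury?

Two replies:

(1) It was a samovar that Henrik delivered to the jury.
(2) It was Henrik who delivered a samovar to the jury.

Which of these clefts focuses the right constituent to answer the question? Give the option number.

The question word "who" targets the subject (agent).
Option (1) clefts "a samovar" — the direct object, not what was asked.
Option (2) clefts "Henrik" — that matches what the question asks about.
So the congruent reply is (2).

2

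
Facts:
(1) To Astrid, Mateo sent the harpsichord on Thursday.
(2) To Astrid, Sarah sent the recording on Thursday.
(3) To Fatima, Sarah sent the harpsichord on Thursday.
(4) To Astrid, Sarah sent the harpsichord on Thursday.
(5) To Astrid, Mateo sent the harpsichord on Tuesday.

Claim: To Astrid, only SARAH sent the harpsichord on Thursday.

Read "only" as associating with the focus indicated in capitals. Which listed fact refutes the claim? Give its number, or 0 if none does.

1

The capitals mark "Sarah" as focus. So "only" rules out other agents, with the rest (same thing, recipient, setting (the harpsichord / Astrid / on Thursday)) as background.
Fact (1) shares the background but differs in agent (Mateo) — a counterexample.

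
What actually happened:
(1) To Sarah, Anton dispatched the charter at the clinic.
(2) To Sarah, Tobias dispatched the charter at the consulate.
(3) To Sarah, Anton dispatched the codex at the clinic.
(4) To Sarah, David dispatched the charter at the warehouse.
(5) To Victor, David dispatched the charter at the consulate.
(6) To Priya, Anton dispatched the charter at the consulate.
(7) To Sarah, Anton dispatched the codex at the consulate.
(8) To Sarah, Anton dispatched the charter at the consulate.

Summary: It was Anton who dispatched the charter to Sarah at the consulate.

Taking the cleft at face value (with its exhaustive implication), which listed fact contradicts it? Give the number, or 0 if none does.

The cleft puts "Anton" in focus and presupposes the open proposition with thing = the charter, recipient = Sarah, setting = at the consulate.
The exhaustive reading says no other agent fits that background.
But fact (2) also has thing = the charter, recipient = Sarah, setting = at the consulate, with agent = Tobias — so the exhaustive reading fails.

2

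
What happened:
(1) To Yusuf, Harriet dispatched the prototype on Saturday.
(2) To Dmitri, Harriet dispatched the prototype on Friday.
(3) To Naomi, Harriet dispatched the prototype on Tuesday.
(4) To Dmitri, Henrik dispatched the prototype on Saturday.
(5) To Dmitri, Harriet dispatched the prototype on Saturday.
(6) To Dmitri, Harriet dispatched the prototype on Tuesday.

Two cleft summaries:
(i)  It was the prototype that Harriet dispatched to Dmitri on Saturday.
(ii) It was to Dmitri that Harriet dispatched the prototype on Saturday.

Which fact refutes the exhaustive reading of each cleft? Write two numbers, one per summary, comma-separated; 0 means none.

(i): focus "the prototype". No fact shares same agent, recipient, setting (Harriet / Dmitri / on Saturday) with a different thing. 0.
(ii): focus "Dmitri". Looking for same agent, thing, setting (Harriet / the prototype / on Saturday) with some other recipient — fact (1) has Yusuf there. Refuted.

0, 1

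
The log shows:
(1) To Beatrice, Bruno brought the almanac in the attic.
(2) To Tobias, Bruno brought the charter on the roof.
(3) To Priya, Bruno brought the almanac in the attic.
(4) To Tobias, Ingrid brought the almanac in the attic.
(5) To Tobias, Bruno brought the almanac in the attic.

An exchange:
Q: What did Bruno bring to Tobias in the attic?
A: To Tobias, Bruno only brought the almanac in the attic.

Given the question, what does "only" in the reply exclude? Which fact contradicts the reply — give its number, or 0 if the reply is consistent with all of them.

0

Answering "What did ...?" puts focus on the thing — here, "the almanac".
"Only" then excludes alternative things while the background — Bruno as agent and Tobias as recipient and in the attic as setting — is held fixed.
No fact keeps Bruno as agent and Tobias as recipient and in the attic as setting while changing the thing; every other fact differs on something backgrounded. The reply stands.
(Fact (1) would refute a reading with focus on the recipient — but that is not what the question asks.)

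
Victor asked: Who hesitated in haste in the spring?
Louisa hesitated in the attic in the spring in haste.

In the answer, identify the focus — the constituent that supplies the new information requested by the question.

Louisa

The wh-word "who" asks about the subject (agent).
In the answer, "in haste" and "in the spring" are given — repeated from the question.
"in the attic" is also new, but it specifies the location, which is not what the question asks about — so it is not the focus.
The constituent filling the subject (agent) gap is "Louisa"; that is the focus.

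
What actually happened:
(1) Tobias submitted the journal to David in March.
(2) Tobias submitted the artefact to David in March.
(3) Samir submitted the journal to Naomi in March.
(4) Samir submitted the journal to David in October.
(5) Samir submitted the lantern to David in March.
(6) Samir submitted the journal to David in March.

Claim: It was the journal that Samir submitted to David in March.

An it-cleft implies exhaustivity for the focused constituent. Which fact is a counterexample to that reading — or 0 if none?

5

The cleft puts "the journal" in focus and presupposes the open proposition with same agent, recipient, setting (Samir / David / in March).
The exhaustive reading says no other thing fits that background.
But fact (5) also has same agent, recipient, setting (Samir / David / in March), with thing = the lantern — so the exhaustive reading fails.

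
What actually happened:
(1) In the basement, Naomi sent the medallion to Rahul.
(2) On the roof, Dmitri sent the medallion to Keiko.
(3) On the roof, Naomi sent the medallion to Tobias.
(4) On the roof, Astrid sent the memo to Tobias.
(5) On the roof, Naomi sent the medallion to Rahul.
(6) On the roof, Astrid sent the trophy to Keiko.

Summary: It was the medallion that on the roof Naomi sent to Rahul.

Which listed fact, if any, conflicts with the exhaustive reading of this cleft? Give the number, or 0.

0

The cleft puts "the medallion" in focus and presupposes the open proposition with agent = Naomi, recipient = Rahul, setting = on the roof.
The exhaustive reading says no other thing fits that background.
Every other fact differs from the presupposition on some backgrounded slot, so none challenges the exhaustivity.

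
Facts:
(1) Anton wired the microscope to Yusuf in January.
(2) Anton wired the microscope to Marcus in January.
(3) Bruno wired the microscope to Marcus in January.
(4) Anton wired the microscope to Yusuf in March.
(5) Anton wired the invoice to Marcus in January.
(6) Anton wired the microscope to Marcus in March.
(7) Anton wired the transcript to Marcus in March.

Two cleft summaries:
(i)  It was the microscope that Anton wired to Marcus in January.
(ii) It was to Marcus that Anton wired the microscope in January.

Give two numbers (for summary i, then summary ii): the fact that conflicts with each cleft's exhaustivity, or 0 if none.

(i): focus "the microscope". Looking for same agent, recipient, setting (Anton / Marcus / in January) with some other thing — fact (5) has the invoice there. Refuted.
(ii): focus "Marcus". Looking for same agent, thing, setting (Anton / the microscope / in January) with some other recipient — fact (1) has Yusuf there. Refuted.

5, 1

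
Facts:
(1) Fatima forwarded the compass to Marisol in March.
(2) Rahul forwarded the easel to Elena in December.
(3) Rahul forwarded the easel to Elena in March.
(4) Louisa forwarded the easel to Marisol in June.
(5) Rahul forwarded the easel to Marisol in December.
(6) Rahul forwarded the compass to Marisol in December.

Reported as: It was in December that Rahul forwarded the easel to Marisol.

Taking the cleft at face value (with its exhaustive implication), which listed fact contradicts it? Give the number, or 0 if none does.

The cleft puts "in December" in focus and presupposes the open proposition with same agent, thing, recipient (Rahul / the easel / Marisol).
The exhaustive reading says no other setting fits that background.
No listed fact matches the background with a different setting. Exhaustivity holds.

0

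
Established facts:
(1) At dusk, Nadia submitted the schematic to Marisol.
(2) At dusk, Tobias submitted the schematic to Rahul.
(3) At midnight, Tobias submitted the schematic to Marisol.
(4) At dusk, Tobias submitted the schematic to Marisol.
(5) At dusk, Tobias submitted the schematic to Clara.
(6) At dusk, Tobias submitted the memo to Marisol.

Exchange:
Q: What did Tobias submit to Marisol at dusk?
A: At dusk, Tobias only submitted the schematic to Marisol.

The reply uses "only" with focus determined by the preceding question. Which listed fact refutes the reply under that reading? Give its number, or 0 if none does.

Answering "What did ...?" puts focus on the thing — here, "the schematic".
"Only" then excludes alternative things while the background — same agent, recipient, setting (Tobias / Marisol / at dusk) — is held fixed.
Fact (6) shares the background with a different thing (the memo) — counterexample.
(Fact (2) would refute a reading with focus on the recipient — but that is not what the question asks.)

6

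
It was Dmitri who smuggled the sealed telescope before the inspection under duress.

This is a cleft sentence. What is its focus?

In an it-cleft "It was X that/who ...", the clefted constituent X is the focus; the that/who-clause expresses the presupposed open proposition.
Here the focus is "Dmitri". The backgrounded (presupposed) material includes "the sealed telescope", "under duress" and "before the inspection".

Dmitri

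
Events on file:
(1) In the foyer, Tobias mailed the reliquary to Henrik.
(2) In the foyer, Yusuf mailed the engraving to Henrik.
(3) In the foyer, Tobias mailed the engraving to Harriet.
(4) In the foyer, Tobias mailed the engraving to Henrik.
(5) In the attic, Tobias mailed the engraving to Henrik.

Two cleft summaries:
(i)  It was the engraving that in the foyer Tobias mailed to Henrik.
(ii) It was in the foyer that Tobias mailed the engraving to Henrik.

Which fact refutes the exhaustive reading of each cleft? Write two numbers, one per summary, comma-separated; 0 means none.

(i): focus "the engraving". Looking for same agent, recipient, setting (Tobias / Henrik / in the foyer) with some other thing — fact (1) has the reliquary there. Refuted.
(ii): focus "in the foyer". Looking for same agent, thing, recipient (Tobias / the engraving / Henrik) with some other setting — fact (5) has in the attic there. Refuted.

1, 5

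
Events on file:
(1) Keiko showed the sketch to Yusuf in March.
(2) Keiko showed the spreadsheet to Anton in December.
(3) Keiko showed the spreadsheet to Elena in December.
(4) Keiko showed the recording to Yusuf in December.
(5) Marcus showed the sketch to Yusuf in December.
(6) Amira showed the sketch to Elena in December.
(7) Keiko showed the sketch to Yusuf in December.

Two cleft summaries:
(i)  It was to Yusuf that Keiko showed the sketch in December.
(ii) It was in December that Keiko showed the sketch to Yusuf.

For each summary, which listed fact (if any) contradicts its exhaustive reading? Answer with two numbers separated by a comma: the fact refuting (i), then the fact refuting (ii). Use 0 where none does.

0, 1

(i): focus "Yusuf". No fact shares same agent, thing, setting (Keiko / the sketch / in December) with a different recipient. 0.
(ii): focus "in December". Looking for same agent, thing, recipient (Keiko / the sketch / Yusuf) with some other setting — fact (1) has in March there. Refuted.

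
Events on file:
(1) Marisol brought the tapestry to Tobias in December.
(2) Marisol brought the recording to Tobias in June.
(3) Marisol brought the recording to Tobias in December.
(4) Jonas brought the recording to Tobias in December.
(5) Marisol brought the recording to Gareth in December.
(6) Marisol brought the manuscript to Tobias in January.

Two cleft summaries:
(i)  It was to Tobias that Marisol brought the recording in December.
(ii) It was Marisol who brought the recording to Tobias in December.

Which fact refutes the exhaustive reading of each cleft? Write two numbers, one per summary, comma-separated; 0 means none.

5, 4

Summary (i) focuses "Tobias" (the recipient); background Marisol as agent and the recording as thing and in December as setting. Fact (5) matches that background with recipient = Gareth — refutes (i).
Summary (ii) focuses "Marisol" (the agent); background the recording as thing and Tobias as recipient and in December as setting. Fact (4) matches that background with agent = Jonas — refutes (ii).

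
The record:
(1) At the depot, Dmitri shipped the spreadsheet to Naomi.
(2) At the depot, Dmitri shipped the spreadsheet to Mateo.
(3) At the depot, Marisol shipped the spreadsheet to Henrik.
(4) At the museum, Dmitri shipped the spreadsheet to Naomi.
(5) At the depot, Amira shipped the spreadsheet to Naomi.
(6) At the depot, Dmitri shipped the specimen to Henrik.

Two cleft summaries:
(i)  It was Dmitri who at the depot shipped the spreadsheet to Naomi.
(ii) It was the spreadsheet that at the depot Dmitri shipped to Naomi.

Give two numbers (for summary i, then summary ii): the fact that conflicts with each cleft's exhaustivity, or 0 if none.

5, 0

(i): focus "Dmitri". Looking for thing = the spreadsheet, recipient = Naomi, setting = at the depot with some other agent — fact (5) has Amira there. Refuted.
(ii): focus "the spreadsheet". No fact shares agent = Dmitri, recipient = Naomi, setting = at the depot with a different thing. 0.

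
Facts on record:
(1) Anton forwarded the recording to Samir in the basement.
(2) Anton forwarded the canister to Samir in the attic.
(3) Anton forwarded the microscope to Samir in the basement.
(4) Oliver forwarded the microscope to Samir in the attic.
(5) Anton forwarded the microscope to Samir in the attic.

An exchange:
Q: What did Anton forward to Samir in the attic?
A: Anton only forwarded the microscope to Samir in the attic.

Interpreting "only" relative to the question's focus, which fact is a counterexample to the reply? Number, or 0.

2

Answering "What did ...?" puts focus on the thing — here, "the microscope".
"Only" then excludes alternative things while the background — agent = Anton, recipient = Samir, setting = in the attic — is held fixed.
Fact (2) keeps agent = Anton, recipient = Samir, setting = in the attic but has thing = the canister; that refutes the reply.
(Fact (3) would refute a reading with focus on the setting — but that is not what the question asks.)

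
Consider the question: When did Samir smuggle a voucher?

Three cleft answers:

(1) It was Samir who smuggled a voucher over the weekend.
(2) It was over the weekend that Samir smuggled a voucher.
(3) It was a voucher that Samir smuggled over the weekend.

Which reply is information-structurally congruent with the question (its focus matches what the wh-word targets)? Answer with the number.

The question word "when" targets the time.
Option (1) clefts "Samir" — the subject (agent), not what was asked.
Option (2) clefts "over the weekend" — that matches what the question asks about.
Option (3) clefts "a voucher" — the direct object, not what was asked.
So the congruent reply is (2).

2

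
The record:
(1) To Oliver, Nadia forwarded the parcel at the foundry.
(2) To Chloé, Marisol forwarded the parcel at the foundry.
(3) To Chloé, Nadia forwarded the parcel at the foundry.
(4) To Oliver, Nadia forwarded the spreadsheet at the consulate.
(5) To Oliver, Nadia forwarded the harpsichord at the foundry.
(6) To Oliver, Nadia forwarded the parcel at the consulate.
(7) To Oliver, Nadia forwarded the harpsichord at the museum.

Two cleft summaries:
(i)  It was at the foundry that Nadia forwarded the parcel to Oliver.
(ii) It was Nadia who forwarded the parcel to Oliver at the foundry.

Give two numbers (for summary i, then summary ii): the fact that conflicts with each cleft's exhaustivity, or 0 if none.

6, 0

(i): focus "at the foundry". Looking for same agent, thing, recipient (Nadia / the parcel / Oliver) with some other setting — fact (6) has at the consulate there. Refuted.
(ii): focus "Nadia". No fact shares same thing, recipient, setting (the parcel / Oliver / at the foundry) with a different agent. 0.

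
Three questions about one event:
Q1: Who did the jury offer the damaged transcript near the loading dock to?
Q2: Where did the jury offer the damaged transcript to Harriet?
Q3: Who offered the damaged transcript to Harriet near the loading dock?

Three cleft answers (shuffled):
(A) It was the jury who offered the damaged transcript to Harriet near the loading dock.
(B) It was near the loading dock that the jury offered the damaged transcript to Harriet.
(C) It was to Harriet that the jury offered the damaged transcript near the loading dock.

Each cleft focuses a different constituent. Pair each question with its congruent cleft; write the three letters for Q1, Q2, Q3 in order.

Q1 asks about the recipient; cleft (C) focuses "to Harriet", which is the recipient — so Q1 → C.
Q2 asks about the location; cleft (B) focuses "near the loading dock", which is the location — so Q2 → B.
Q3 asks about the subject (agent); cleft (A) focuses "the jury", which is the subject (agent) — so Q3 → A.
Mapping: Q1→C, Q2→B, Q3→A.

CBA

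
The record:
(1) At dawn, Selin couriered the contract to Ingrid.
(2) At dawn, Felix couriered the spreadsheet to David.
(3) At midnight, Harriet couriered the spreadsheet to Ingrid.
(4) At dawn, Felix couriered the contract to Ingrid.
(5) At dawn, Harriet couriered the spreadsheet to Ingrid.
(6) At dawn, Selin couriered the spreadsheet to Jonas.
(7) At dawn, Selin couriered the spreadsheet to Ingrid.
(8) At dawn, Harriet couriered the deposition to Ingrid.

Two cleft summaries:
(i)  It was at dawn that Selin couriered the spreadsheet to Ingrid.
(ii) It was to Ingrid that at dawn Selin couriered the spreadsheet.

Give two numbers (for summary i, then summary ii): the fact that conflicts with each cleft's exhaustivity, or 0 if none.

(i): focus "at dawn". No fact shares Selin as agent and the spreadsheet as thing and Ingrid as recipient with a different setting. 0.
(ii): focus "Ingrid". Looking for Selin as agent and the spreadsheet as thing and at dawn as setting with some other recipient — fact (6) has Jonas there. Refuted.

0, 6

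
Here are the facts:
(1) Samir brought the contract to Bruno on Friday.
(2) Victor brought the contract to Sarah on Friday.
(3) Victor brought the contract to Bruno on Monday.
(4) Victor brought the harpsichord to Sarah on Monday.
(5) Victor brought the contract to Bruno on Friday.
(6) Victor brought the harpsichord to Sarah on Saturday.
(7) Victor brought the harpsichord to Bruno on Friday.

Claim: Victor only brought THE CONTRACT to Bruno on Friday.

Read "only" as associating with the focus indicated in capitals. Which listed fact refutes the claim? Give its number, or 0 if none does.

Focus (in capitals) is "the contract" — the thing. "Only" excludes alternative things while holding fixed agent = Victor, recipient = Bruno, setting = on Friday.
Fact (7) shares the background but differs in thing (the harpsichord) — a counterexample.

7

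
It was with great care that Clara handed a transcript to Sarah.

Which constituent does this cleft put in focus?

In an it-cleft "It was X that/who ...", the clefted constituent X is the focus; the that/who-clause expresses the presupposed open proposition.
Here the focus is "with great care". The backgrounded (presupposed) material includes "Clara", "a transcript" and "to Sarah".

with great care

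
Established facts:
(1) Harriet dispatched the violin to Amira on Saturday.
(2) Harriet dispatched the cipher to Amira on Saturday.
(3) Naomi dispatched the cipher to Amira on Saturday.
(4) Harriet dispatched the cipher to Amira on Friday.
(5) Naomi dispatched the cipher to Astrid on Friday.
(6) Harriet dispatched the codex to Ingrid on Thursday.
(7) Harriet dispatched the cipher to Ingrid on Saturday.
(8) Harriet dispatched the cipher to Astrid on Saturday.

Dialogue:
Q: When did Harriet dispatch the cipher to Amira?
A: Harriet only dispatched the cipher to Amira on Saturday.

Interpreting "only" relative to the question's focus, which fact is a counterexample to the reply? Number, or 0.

The question "When did ...?" targets the setting, so in the reply the focus falls on "on Saturday".
So "only" ranges over settings; the rest (Harriet as agent and the cipher as thing and Amira as recipient) is presupposed.
Fact (4) keeps Harriet as agent and the cipher as thing and Amira as recipient but has setting = on Friday; that refutes the reply.
(Fact (7) would refute a reading with focus on the recipient — but that is not what the question asks.)

4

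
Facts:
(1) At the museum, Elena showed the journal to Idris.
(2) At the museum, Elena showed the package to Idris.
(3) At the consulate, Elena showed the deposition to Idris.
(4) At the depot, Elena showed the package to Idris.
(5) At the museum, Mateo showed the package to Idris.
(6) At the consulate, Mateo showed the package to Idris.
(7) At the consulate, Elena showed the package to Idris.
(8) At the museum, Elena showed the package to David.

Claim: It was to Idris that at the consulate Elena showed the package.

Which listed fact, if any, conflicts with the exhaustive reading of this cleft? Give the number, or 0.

0

The cleft puts "Idris" in focus and presupposes the open proposition with same agent, thing, setting (Elena / the package / at the consulate).
Exhaustivity: Idris is the only recipient satisfying that background.
No listed fact matches the background with a different recipient. Exhaustivity holds.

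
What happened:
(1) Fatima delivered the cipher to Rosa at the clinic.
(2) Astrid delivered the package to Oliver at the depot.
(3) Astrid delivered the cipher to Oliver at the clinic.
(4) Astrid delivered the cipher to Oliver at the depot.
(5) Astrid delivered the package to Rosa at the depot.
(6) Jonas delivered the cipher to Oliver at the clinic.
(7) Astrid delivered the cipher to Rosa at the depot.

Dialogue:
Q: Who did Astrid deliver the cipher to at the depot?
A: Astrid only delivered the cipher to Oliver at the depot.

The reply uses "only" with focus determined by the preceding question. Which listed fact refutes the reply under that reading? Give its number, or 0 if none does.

Answering "Who did ... to ...?" puts focus on the recipient — here, "Oliver".
So "only" ranges over recipients; the rest (same agent, thing, setting (Astrid / the cipher / at the depot)) is presupposed.
Fact (7) keeps same agent, thing, setting (Astrid / the cipher / at the depot) but has recipient = Rosa; that refutes the reply.
(Fact (2) would refute a reading with focus on the thing — but that is not what the question asks.)

7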